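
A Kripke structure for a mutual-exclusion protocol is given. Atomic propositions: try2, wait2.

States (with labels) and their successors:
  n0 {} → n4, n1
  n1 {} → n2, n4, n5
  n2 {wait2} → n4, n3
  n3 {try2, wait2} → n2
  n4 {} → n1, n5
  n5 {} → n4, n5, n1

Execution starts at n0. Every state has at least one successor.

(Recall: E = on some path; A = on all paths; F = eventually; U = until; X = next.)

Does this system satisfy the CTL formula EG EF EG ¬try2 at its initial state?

Yes

States satisfying EF EG ¬try2: {n0, n1, n2, n3, n4, n5}.
States satisfying EG EF EG ¬try2: {n0, n1, n2, n3, n4, n5}.
n0 ∈ Sat(EG EF EG ¬try2).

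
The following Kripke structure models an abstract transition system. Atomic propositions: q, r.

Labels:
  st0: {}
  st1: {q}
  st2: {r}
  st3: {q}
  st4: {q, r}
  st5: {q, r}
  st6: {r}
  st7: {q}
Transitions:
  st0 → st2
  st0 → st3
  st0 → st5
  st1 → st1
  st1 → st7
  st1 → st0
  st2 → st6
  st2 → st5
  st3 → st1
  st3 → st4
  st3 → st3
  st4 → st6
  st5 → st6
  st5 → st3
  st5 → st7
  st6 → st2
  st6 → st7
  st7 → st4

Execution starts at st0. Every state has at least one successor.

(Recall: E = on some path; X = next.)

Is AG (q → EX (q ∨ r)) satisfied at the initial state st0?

States satisfying q → EX (q ∨ r): {st0, st1, st2, st3, st4, st5, st6, st7}.
States satisfying AG (q → EX (q ∨ r)): {st0, st1, st2, st3, st4, st5, st6, st7}.
Every state reachable from st0 satisfies q → EX (q ∨ r).
st0 ∈ Sat(AG (q → EX (q ∨ r))).

Holds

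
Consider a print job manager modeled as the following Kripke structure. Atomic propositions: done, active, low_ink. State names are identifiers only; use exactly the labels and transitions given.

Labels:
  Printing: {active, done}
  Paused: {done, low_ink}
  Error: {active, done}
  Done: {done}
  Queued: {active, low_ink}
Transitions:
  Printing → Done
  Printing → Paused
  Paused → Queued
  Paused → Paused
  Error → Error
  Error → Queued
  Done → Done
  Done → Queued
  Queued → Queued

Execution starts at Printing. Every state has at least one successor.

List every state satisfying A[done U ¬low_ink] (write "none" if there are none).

States satisfying done: {Printing, Paused, Error, Done}.
States satisfying ¬low_ink: {Printing, Error, Done}.
States satisfying A[done U ¬low_ink]: {Printing, Error, Done}.

{Printing, Error, Done}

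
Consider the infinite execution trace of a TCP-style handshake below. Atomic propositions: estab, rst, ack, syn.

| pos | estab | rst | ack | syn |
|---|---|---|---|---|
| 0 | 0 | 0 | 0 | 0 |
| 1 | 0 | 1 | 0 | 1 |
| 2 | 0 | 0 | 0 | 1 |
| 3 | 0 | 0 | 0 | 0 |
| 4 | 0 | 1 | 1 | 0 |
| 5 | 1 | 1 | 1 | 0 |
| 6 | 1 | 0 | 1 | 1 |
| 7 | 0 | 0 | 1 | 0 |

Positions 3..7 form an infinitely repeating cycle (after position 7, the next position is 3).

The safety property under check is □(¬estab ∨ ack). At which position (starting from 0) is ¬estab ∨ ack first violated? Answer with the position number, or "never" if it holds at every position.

never

¬estab ∨ ack holds at every position 0..7, and those are all the positions the trace ever visits, so the invariant □(¬estab ∨ ack) is never violated.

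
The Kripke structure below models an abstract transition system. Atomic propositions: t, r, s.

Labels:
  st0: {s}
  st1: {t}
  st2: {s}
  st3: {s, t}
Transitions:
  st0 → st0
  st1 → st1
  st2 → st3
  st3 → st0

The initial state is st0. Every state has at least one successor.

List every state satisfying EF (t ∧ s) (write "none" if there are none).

{st2, st3}

States satisfying t ∧ s: {st3}.
States satisfying EF (t ∧ s): {st2, st3}.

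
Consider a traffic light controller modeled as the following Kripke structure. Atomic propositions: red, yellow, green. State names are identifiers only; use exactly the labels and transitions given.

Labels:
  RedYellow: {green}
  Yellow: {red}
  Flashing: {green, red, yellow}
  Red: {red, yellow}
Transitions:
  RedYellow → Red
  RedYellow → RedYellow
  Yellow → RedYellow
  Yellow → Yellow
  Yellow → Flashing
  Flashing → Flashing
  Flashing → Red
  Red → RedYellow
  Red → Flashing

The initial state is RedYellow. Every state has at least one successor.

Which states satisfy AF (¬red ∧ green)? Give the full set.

{RedYellow}

States satisfying ¬red ∧ green: {RedYellow}.
States satisfying AF (¬red ∧ green): {RedYellow}.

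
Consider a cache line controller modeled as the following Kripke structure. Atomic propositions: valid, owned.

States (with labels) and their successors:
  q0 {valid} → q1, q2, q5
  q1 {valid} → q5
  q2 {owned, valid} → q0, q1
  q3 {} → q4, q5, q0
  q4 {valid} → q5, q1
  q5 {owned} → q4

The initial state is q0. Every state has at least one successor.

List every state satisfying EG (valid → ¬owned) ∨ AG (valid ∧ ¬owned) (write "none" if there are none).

States satisfying valid → ¬owned: {q0, q1, q3, q4, q5}.
States satisfying EG (valid → ¬owned): {q0, q1, q3, q4, q5}.
States satisfying valid ∧ ¬owned: {q0, q1, q4}.
States satisfying AG (valid ∧ ¬owned): ∅.
States satisfying EG (valid → ¬owned) ∨ AG (valid ∧ ¬owned): {q0, q1, q3, q4, q5}.

{q0, q1, q3, q4, q5}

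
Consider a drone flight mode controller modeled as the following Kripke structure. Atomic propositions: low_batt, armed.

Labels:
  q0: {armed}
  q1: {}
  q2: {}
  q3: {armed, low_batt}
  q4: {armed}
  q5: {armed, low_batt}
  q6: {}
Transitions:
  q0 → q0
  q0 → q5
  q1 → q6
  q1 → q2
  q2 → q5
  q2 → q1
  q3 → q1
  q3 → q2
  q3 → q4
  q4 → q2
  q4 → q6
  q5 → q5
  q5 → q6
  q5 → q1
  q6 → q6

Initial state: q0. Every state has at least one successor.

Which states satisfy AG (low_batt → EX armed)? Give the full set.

States satisfying low_batt → EX armed: {q0, q1, q2, q3, q4, q5, q6}.
States satisfying AG (low_batt → EX armed): {q0, q1, q2, q3, q4, q5, q6}.

{q0, q1, q2, q3, q4, q5, q6}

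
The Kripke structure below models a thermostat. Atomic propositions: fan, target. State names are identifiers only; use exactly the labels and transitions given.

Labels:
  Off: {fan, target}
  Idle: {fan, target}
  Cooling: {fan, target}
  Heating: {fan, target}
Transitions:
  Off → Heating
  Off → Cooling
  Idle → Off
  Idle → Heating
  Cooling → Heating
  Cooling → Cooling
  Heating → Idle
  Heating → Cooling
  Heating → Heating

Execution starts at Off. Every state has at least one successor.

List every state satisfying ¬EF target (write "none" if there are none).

none

States satisfying target: {Off, Idle, Cooling, Heating}.
States satisfying EF target: {Off, Idle, Cooling, Heating}.
States satisfying ¬EF target: ∅.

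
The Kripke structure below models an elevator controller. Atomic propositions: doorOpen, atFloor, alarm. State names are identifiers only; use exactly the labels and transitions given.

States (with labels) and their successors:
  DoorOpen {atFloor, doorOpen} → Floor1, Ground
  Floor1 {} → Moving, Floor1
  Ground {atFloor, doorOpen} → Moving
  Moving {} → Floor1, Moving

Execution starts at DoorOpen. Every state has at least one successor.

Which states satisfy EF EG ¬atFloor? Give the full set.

States satisfying EG ¬atFloor: {Floor1, Moving}.
States satisfying EF EG ¬atFloor: {DoorOpen, Floor1, Ground, Moving}.

{DoorOpen, Floor1, Ground, Moving}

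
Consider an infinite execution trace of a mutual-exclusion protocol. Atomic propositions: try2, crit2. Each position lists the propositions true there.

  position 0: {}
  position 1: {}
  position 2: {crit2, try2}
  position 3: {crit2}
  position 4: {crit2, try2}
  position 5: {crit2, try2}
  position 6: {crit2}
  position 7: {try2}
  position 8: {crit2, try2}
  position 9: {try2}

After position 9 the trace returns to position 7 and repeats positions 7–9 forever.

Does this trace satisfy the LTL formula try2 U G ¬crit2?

Violated

Walking from position 0: at position 0, G ¬crit2 has not yet held and try2 fails, so try2 U G ¬crit2 is false.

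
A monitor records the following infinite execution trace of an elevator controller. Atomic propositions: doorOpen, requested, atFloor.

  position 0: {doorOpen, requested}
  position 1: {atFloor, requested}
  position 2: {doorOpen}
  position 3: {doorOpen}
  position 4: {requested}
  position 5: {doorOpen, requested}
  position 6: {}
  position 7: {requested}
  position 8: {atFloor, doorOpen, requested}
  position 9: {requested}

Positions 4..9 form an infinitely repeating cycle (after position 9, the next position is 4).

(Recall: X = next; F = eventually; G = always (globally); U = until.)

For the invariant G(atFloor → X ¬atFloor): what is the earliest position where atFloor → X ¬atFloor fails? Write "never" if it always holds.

never

atFloor → X ¬atFloor holds at every position 0..9, and those are all the positions the trace ever visits, so the invariant G(atFloor → X ¬atFloor) is never violated.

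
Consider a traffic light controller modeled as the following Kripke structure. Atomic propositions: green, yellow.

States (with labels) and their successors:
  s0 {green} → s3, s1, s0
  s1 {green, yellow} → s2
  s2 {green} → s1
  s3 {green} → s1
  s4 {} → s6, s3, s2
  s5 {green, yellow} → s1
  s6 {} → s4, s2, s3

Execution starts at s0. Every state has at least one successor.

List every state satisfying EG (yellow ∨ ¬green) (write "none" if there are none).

States satisfying yellow ∨ ¬green: {s1, s4, s5, s6}.
States satisfying EG (yellow ∨ ¬green): {s4, s6}.

{s4, s6}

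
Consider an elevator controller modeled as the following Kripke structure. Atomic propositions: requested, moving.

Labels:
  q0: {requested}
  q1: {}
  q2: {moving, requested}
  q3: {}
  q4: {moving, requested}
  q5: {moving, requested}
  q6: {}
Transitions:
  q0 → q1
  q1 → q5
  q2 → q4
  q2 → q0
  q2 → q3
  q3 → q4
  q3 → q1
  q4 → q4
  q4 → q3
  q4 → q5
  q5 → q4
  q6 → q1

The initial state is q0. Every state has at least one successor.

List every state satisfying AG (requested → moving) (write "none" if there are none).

{q1, q3, q4, q5, q6}

States satisfying requested → moving: {q1, q2, q3, q4, q5, q6}.
States satisfying AG (requested → moving): {q1, q3, q4, q5, q6}.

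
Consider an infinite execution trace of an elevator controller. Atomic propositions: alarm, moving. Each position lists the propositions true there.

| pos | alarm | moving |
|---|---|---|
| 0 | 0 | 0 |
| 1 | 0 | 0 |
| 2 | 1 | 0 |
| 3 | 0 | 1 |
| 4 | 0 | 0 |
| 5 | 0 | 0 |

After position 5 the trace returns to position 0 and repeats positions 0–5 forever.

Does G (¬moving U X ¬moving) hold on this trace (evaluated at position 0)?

¬moving U X ¬moving holds at every position 0..5, and those are all positions ever visited, so G (¬moving U X ¬moving) holds.

Holds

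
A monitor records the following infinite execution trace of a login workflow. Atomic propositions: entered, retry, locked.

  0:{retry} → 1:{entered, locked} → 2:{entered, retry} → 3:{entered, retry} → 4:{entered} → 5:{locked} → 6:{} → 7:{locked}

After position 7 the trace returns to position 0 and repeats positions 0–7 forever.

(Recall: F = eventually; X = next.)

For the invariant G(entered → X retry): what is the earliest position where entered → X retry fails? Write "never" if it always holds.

Check entered → X retry at each position in order: 0 ✓, 1 ✓, 2 ✓.
At position 3 the labels are {entered, retry} and the next position 4 has {entered}, so entered → X retry is false there. This is the first violation.

3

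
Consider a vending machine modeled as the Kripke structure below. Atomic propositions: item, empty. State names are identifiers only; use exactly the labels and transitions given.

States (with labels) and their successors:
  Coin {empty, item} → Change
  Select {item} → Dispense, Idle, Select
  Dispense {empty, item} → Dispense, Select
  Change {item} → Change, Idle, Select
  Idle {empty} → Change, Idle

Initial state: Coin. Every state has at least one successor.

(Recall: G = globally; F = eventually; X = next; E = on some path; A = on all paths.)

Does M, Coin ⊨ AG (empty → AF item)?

Does not hold

States satisfying empty → AF item: {Coin, Select, Dispense, Change}.
States satisfying AG (empty → AF item): ∅.
Idle is reachable from Coin and violates empty → AF item, so AG fails at Coin.
Coin ∉ Sat(AG (empty → AF item)).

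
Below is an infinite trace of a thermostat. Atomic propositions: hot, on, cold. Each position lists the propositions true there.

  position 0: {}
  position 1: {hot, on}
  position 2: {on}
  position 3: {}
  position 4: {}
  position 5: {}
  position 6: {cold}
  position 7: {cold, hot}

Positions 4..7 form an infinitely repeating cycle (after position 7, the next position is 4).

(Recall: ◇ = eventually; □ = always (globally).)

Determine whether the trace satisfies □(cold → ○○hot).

cold → ○○hot must hold at every position from 0 onward. It fails at position 6, so □(cold → ○○hot) is false.
Positions where cold holds: 6, 7.
Check ○○hot at each: 6→fails, 7→fails.

No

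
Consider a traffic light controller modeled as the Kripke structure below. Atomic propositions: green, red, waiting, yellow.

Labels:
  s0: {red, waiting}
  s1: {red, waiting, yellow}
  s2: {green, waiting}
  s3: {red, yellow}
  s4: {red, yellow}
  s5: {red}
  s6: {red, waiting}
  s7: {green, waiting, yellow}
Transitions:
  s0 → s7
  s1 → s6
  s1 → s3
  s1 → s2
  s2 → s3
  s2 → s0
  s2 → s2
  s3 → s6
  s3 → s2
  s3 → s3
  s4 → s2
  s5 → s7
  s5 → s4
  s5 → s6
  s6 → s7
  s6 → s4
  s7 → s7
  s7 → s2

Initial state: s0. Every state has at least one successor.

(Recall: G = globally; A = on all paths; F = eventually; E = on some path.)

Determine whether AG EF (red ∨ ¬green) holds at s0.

States satisfying EF (red ∨ ¬green): {s0, s1, s2, s3, s4, s5, s6, s7}.
States satisfying AG EF (red ∨ ¬green): {s0, s1, s2, s3, s4, s5, s6, s7}.
Every state reachable from s0 satisfies EF (red ∨ ¬green).
s0 ∈ Sat(AG EF (red ∨ ¬green)).

Satisfied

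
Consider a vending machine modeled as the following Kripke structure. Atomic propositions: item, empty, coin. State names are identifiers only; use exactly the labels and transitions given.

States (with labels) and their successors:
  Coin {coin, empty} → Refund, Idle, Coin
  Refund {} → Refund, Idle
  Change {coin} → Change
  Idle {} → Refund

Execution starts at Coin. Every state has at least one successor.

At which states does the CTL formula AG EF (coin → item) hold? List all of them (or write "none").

{Coin, Refund, Idle}

States satisfying EF (coin → item): {Coin, Refund, Idle}.
States satisfying AG EF (coin → item): {Coin, Refund, Idle}.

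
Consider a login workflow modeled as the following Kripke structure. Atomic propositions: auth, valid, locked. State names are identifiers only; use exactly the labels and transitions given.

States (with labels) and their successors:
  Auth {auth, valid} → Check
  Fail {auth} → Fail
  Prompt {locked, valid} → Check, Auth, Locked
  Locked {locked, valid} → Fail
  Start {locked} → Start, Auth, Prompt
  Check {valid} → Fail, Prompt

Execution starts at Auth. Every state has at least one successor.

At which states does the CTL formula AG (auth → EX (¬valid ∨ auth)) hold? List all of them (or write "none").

{Fail, Locked}

States satisfying auth → EX (¬valid ∨ auth): {Fail, Prompt, Locked, Start, Check}.
States satisfying AG (auth → EX (¬valid ∨ auth)): {Fail, Locked}.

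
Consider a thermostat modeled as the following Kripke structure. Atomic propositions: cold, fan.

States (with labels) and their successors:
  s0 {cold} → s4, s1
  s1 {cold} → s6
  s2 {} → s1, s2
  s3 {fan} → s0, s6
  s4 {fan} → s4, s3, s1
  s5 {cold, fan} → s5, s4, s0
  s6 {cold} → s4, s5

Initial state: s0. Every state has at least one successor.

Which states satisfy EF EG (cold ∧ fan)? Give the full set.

States satisfying EG (cold ∧ fan): {s5}.
States satisfying EF EG (cold ∧ fan): {s0, s1, s2, s3, s4, s5, s6}.

{s0, s1, s2, s3, s4, s5, s6}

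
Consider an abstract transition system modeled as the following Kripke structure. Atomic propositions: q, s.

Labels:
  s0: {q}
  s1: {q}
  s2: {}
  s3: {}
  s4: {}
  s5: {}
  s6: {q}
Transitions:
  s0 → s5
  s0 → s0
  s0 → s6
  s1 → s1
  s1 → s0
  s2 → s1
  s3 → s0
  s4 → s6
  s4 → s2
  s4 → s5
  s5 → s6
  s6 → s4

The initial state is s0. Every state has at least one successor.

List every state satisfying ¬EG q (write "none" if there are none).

States satisfying q: {s0, s1, s6}.
States satisfying EG q: {s0, s1}.
States satisfying ¬EG q: {s2, s3, s4, s5, s6}.

{s2, s3, s4, s5, s6}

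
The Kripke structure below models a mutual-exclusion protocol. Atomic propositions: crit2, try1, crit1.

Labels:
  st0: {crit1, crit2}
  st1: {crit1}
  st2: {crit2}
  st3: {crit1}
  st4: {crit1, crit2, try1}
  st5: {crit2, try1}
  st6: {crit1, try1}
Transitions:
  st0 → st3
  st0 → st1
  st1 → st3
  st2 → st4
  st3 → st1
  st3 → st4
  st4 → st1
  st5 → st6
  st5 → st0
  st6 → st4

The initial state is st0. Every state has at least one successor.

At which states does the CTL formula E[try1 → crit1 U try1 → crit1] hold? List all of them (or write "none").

States satisfying try1 → crit1: {st0, st1, st2, st3, st4, st6}.
States satisfying E[try1 → crit1 U try1 → crit1]: {st0, st1, st2, st3, st4, st6}.

{st0, st1, st2, st3, st4, st6}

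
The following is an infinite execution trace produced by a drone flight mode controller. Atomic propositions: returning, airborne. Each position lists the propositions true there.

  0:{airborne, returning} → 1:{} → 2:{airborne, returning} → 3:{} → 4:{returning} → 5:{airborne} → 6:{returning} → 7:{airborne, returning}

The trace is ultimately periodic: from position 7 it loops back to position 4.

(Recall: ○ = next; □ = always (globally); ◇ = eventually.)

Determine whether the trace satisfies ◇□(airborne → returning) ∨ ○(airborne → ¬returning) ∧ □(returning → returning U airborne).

Satisfied

□(airborne → returning) is false at every position 0..7, so it never becomes true and ◇□(airborne → returning) fails.
At position 0: ◇□(airborne → returning) is false; ○(airborne → ¬returning) ∧ □(returning → returning U airborne) is true; so ◇□(airborne → returning) ∨ ○(airborne → ¬returning) ∧ □(returning → returning U airborne) is true.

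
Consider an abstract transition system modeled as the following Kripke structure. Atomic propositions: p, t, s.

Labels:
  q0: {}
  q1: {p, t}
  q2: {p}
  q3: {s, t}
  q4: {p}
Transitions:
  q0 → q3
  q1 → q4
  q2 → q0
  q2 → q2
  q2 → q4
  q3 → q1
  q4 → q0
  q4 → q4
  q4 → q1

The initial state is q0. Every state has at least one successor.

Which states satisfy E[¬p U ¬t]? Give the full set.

{q0, q2, q4}

States satisfying ¬p: {q0, q3}.
States satisfying ¬t: {q0, q2, q4}.
States satisfying E[¬p U ¬t]: {q0, q2, q4}.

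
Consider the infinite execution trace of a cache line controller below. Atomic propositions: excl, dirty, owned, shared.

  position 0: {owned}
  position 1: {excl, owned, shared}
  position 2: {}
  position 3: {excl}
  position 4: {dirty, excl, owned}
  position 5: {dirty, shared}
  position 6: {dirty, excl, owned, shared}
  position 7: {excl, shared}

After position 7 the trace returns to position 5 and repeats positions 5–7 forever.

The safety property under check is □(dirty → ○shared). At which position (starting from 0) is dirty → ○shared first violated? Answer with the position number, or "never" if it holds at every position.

dirty → ○shared holds at every position 0..7, and those are all the positions the trace ever visits, so the invariant □(dirty → ○shared) is never violated.

never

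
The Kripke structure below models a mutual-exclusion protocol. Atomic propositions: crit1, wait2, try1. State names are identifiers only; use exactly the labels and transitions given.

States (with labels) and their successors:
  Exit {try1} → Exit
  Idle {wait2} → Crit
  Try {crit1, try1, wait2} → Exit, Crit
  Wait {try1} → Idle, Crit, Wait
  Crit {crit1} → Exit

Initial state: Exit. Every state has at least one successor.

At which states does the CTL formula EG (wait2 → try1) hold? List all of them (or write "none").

States satisfying wait2 → try1: {Exit, Try, Wait, Crit}.
States satisfying EG (wait2 → try1): {Exit, Try, Wait, Crit}.

{Exit, Try, Wait, Crit}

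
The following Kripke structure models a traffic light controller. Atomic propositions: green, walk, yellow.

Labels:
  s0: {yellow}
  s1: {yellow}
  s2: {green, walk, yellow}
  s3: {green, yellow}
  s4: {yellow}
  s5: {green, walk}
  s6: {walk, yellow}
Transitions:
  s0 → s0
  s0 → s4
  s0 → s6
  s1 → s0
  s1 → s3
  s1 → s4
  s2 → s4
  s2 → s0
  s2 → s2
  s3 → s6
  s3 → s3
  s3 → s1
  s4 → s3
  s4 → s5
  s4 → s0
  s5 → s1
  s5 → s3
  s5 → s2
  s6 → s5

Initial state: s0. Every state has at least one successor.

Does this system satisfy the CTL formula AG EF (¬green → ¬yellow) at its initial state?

Satisfied

States satisfying EF (¬green → ¬yellow): {s0, s1, s2, s3, s4, s5, s6}.
States satisfying AG EF (¬green → ¬yellow): {s0, s1, s2, s3, s4, s5, s6}.
Every state reachable from s0 satisfies EF (¬green → ¬yellow).
s0 ∈ Sat(AG EF (¬green → ¬yellow)).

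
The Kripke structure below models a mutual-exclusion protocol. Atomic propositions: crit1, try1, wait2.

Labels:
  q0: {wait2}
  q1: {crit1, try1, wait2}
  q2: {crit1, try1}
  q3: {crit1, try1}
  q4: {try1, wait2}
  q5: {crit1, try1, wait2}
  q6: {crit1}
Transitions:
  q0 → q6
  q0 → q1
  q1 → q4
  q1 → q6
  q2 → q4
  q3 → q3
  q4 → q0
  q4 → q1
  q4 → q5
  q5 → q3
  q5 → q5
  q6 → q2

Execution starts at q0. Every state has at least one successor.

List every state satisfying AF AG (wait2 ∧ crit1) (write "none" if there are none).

none

States satisfying AG (wait2 ∧ crit1): ∅.
States satisfying AF AG (wait2 ∧ crit1): ∅.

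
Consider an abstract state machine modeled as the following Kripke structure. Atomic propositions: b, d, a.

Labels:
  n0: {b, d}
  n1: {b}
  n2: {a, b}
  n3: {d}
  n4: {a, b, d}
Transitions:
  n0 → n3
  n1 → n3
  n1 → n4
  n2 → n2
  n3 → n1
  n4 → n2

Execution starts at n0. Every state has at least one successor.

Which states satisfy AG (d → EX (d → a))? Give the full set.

{n1, n2, n3, n4}

States satisfying d → EX (d → a): {n1, n2, n3, n4}.
States satisfying AG (d → EX (d → a)): {n1, n2, n3, n4}.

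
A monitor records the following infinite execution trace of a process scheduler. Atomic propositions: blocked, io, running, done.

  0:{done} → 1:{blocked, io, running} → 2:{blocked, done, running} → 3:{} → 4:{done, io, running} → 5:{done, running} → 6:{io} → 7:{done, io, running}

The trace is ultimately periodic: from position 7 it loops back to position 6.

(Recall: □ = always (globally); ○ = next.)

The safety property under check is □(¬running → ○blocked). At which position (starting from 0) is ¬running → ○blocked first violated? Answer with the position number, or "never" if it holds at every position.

Check ¬running → ○blocked at each position in order: 0 ✓, 1 ✓, 2 ✓.
At position 3 the labels are {} and the next position 4 has {done, io, running}, so ¬running → ○blocked is false there. This is the first violation.

3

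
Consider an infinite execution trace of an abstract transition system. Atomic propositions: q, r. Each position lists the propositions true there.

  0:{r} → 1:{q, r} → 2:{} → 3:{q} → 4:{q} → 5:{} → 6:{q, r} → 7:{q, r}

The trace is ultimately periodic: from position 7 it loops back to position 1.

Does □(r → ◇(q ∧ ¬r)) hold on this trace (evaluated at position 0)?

Yes

r → ◇(q ∧ ¬r) holds at every position 0..7, and those are all positions ever visited, so □(r → ◇(q ∧ ¬r)) holds.
Positions where r holds: 0, 1, 6, 7.
Check ◇(q ∧ ¬r) at each: 0→ok, 1→ok, 6→ok, 7→ok.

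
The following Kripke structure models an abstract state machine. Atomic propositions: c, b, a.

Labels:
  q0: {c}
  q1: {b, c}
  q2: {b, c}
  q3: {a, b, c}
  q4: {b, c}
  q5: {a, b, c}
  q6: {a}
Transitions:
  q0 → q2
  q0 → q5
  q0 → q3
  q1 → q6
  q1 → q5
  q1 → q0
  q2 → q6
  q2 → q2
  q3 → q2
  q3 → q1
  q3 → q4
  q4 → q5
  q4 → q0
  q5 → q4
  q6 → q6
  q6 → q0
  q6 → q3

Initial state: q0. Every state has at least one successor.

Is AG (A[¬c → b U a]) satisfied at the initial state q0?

States satisfying A[¬c → b U a]: {q3, q5, q6}.
States satisfying AG (A[¬c → b U a]): ∅.
q0 is reachable from q0 and violates A[¬c → b U a], so AG fails at q0.
q0 ∉ Sat(AG (A[¬c → b U a])).

No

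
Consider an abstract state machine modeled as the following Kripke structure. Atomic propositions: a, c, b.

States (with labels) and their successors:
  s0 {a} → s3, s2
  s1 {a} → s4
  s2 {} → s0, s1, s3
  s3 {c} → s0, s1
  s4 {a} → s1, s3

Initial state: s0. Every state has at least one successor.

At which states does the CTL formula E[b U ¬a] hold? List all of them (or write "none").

{s2, s3}

States satisfying b: ∅.
States satisfying ¬a: {s2, s3}.
States satisfying E[b U ¬a]: {s2, s3}.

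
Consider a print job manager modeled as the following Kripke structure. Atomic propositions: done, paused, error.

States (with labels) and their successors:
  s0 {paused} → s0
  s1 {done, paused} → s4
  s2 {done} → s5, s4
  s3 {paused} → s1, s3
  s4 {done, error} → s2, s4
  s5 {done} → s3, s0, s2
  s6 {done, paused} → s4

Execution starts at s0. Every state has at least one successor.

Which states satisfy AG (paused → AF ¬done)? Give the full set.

{s0}

States satisfying paused → AF ¬done: {s0, s2, s3, s4, s5}.
States satisfying AG (paused → AF ¬done): {s0}.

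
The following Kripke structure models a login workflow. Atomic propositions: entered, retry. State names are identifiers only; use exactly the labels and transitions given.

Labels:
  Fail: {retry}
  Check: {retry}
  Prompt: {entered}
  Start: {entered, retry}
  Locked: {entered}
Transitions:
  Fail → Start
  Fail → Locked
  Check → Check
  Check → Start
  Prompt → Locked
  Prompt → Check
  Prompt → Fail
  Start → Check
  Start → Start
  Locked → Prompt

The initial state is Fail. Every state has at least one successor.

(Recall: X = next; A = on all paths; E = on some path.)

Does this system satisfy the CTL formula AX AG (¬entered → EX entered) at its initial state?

Yes

States satisfying AG (¬entered → EX entered): {Fail, Check, Prompt, Start, Locked}.
States satisfying AX AG (¬entered → EX entered): {Fail, Check, Prompt, Start, Locked}.
Fail ∈ Sat(AX AG (¬entered → EX entered)).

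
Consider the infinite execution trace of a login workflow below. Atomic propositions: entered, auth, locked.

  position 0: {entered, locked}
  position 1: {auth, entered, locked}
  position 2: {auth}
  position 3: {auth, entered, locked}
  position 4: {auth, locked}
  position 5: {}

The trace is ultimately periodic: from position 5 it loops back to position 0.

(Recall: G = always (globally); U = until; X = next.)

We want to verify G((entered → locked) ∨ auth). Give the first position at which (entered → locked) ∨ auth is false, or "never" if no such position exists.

never

(entered → locked) ∨ auth holds at every position 0..5, and those are all the positions the trace ever visits, so the invariant G((entered → locked) ∨ auth) is never violated.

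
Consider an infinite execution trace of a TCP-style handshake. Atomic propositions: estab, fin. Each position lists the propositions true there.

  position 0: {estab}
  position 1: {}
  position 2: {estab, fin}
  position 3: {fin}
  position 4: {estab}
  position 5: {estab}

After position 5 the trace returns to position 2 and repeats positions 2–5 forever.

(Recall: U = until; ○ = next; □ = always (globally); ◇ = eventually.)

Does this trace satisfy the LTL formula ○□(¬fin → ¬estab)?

Does not hold

The position after 0 is 1; □(¬fin → ¬estab) is false there.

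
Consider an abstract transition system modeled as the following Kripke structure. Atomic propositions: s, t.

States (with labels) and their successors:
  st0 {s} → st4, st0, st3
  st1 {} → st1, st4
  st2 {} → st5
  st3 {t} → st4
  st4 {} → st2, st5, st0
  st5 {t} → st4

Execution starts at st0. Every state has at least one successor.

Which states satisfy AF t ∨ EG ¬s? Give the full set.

{st1, st2, st3, st4, st5}

States satisfying t: {st3, st5}.
States satisfying AF t: {st2, st3, st5}.
States satisfying ¬s: {st1, st2, st3, st4, st5}.
States satisfying EG ¬s: {st1, st2, st3, st4, st5}.
States satisfying AF t ∨ EG ¬s: {st1, st2, st3, st4, st5}.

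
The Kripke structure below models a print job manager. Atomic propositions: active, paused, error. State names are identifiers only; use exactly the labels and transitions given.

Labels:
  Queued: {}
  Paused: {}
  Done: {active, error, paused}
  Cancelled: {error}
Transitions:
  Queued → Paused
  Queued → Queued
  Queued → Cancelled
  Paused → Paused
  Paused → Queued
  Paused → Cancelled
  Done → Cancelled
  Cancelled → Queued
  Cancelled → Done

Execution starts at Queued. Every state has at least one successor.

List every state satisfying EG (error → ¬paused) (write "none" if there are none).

States satisfying error → ¬paused: {Queued, Paused, Cancelled}.
States satisfying EG (error → ¬paused): {Queued, Paused, Cancelled}.

{Queued, Paused, Cancelled}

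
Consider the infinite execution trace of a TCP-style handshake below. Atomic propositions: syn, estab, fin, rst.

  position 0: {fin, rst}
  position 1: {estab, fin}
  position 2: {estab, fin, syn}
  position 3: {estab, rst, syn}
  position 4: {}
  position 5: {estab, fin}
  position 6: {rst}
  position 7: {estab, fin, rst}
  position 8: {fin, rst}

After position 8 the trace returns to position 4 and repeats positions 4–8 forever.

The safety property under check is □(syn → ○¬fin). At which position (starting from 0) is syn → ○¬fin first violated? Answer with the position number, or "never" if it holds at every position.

syn → ○¬fin holds at every position 0..8, and those are all the positions the trace ever visits, so the invariant □(syn → ○¬fin) is never violated.

never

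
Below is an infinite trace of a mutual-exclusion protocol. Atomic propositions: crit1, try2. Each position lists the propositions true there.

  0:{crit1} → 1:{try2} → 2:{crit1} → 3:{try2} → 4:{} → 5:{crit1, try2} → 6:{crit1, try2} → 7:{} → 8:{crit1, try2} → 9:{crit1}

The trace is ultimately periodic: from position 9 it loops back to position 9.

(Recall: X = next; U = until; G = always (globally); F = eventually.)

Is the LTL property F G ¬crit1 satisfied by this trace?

No

G ¬crit1 is false at every position 0..9, so it never becomes true and F G ¬crit1 fails.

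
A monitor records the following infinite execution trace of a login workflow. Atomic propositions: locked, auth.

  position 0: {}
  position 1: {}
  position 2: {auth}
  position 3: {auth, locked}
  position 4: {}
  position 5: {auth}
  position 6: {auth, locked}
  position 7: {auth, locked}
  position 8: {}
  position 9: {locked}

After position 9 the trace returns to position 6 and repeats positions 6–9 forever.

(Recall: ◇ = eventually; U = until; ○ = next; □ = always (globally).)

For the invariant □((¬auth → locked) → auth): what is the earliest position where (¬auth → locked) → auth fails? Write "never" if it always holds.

Check (¬auth → locked) → auth at each position in order: 0 ✓, 1 ✓, 2 ✓, 3 ✓, 4 ✓, 5 ✓, 6 ✓, 7 ✓, 8 ✓.
At position 9 the labels are {locked}, so (¬auth → locked) → auth is false there. This is the first violation.

9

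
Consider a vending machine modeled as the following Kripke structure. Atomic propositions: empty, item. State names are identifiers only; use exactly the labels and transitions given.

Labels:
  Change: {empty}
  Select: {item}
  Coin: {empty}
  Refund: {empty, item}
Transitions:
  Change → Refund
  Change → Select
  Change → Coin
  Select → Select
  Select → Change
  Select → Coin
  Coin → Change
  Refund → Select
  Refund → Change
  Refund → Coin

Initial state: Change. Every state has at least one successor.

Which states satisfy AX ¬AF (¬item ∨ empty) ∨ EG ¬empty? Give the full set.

{Select}

States satisfying ¬AF (¬item ∨ empty): {Select}.
States satisfying AX ¬AF (¬item ∨ empty): ∅.
States satisfying ¬empty: {Select}.
States satisfying EG ¬empty: {Select}.
States satisfying AX ¬AF (¬item ∨ empty) ∨ EG ¬empty: {Select}.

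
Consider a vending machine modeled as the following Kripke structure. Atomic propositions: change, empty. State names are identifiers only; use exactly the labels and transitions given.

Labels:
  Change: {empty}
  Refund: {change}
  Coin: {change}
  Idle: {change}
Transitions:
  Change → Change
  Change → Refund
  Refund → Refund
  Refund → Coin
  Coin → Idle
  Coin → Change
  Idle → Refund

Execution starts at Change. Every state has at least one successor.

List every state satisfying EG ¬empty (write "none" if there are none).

States satisfying ¬empty: {Refund, Coin, Idle}.
States satisfying EG ¬empty: {Refund, Coin, Idle}.

{Refund, Coin, Idle}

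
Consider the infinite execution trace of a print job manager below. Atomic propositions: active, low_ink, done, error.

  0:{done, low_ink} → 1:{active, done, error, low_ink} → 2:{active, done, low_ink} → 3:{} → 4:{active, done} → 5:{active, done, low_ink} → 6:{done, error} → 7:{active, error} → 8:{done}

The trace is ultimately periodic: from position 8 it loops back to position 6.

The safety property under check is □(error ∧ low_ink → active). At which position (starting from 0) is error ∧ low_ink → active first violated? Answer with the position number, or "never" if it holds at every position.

never

error ∧ low_ink → active holds at every position 0..8, and those are all the positions the trace ever visits, so the invariant □(error ∧ low_ink → active) is never violated.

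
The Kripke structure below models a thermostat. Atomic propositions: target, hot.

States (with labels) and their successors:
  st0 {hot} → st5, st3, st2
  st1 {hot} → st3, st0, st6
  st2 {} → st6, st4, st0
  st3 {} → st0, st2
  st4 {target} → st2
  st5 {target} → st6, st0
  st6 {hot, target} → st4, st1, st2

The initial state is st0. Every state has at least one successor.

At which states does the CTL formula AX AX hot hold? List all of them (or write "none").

States satisfying AX hot: {st5}.
States satisfying AX AX hot: ∅.

none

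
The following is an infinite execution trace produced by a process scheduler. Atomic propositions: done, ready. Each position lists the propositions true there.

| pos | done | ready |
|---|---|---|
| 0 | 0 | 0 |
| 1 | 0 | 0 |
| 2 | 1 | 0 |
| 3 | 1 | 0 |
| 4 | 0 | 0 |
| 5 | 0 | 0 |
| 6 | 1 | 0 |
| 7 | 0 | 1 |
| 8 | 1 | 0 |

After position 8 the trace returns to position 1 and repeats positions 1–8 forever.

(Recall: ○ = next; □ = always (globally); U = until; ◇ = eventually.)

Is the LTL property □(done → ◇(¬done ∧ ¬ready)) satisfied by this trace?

done → ◇(¬done ∧ ¬ready) holds at every position 0..8, and those are all positions ever visited, so □(done → ◇(¬done ∧ ¬ready)) holds.
Positions where done holds: 2, 3, 6, 8.
Check ◇(¬done ∧ ¬ready) at each: 2→ok, 3→ok, 6→ok, 8→ok.

Holds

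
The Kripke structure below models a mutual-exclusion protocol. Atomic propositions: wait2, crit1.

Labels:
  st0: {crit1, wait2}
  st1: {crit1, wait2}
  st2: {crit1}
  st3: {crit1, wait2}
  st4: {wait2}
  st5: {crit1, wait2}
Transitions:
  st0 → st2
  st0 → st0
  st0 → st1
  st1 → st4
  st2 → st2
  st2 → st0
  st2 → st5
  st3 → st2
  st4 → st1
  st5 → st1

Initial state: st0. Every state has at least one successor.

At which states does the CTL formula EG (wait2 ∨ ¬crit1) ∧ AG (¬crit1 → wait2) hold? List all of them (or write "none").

{st0, st1, st4, st5}

States satisfying wait2 ∨ ¬crit1: {st0, st1, st3, st4, st5}.
States satisfying EG (wait2 ∨ ¬crit1): {st0, st1, st4, st5}.
States satisfying ¬crit1 → wait2: {st0, st1, st2, st3, st4, st5}.
States satisfying AG (¬crit1 → wait2): {st0, st1, st2, st3, st4, st5}.
States satisfying EG (wait2 ∨ ¬crit1) ∧ AG (¬crit1 → wait2): {st0, st1, st4, st5}.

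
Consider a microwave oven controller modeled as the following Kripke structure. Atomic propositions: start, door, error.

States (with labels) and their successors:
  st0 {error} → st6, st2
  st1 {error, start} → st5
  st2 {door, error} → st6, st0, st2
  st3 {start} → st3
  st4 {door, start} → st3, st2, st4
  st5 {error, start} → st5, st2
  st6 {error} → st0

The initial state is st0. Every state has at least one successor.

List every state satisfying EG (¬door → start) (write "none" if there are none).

States satisfying ¬door → start: {st1, st2, st3, st4, st5}.
States satisfying EG (¬door → start): {st1, st2, st3, st4, st5}.

{st1, st2, st3, st4, st5}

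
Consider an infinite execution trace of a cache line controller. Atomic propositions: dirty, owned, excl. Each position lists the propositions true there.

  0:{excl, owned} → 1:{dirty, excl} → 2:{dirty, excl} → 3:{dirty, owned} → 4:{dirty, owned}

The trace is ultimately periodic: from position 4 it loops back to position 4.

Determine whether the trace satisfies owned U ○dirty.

Satisfied

Walking from position 0: ○dirty first holds at position 0, and owned holds at every earlier position along the way, so owned U ○dirty holds.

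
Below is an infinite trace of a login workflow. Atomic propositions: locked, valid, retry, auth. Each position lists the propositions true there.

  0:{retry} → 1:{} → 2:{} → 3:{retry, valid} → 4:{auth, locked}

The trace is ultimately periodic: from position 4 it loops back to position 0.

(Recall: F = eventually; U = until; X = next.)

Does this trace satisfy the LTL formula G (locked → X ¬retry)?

locked → X ¬retry must hold at every position from 0 onward. It fails at position 4, so G (locked → X ¬retry) is false.
Positions where locked holds: 4.
Check X ¬retry at each: 4→fails.

No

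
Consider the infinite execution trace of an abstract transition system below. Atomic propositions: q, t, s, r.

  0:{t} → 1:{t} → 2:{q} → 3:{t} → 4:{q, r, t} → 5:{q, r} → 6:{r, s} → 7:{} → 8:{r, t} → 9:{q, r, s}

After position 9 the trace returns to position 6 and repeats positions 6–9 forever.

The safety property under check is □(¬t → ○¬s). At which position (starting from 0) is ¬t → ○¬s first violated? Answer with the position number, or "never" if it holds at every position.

5

Check ¬t → ○¬s at each position in order: 0 ✓, 1 ✓, 2 ✓, 3 ✓, 4 ✓.
At position 5 the labels are {q, r} and the next position 6 has {r, s}, so ¬t → ○¬s is false there. This is the first violation.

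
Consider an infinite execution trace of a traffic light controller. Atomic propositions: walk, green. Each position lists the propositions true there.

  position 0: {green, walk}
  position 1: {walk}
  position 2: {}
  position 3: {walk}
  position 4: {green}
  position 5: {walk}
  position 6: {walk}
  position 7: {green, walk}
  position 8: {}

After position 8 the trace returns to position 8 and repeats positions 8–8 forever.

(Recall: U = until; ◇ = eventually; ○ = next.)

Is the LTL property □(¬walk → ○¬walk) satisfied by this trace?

¬walk → ○¬walk must hold at every position from 0 onward. It fails at position 2, so □(¬walk → ○¬walk) is false.
Positions where ¬walk holds: 2, 4, 8.
Check ○¬walk at each: 2→fails, 4→fails, 8→ok.

Does not hold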